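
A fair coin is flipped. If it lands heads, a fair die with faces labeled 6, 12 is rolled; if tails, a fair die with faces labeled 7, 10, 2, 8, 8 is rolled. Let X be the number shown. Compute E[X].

8

E[X | heads] = (6+12)/2 = 9.
E[X | tails] = (7+10+2+8+8)/5 = 7.
E[X] = (1/2)·(9) + (1/2)·(7) = 8.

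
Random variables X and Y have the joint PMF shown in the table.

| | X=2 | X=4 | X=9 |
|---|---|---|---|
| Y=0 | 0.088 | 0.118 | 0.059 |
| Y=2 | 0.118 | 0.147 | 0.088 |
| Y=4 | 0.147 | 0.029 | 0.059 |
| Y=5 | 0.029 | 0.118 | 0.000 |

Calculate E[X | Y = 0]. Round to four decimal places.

4.4491

P(Y = 0) = 0.265.
Σ X·P over the event = 2·(0.088) + 4·(0.118) + 9·(0.059) = 1.179.
E[X | Y = 0] = (1.179) / (0.265) = 4.4491.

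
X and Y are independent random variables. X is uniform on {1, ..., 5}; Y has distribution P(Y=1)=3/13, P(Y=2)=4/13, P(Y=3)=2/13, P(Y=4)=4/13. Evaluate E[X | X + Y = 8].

13/3

P(X + Y = 8) = 6/65.
Summing X·P(x,y) over outcomes with X + Y = 8 gives 2/5.
E[X | X + Y = 8] = (2/5) / (6/65) = 13/3.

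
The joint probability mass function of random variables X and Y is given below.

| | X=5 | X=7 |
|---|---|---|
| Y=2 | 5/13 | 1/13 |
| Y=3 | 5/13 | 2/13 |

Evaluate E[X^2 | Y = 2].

P(Y = 2) = 6/13.
Σ X^2·P over the event = 25·(5/13) + 49·(1/13) = 174/13.
E[X^2 | Y = 2] = (174/13) / (6/13) = 29.

29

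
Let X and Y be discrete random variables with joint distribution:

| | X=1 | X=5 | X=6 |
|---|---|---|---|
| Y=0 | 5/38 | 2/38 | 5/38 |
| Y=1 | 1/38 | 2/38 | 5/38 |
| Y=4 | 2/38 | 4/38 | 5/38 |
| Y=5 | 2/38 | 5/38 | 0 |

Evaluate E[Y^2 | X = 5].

P(X = 5) = 13/38.
Summing Y^2·P(X=x,Y=y) over the conditioning event gives 191/38.
E[Y^2 | X = 5] = (191/38) / (13/38) = 191/13.

191/13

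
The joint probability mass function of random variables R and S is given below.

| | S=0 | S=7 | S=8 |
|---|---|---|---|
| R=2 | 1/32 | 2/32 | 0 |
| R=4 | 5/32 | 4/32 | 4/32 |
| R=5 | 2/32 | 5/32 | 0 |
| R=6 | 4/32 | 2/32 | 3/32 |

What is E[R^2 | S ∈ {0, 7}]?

P(S ∈ {0, 7}) = 25/32.
Σ R^2·P over the event = 4·(1/32) + 4·(2/32) + 16·(5/32) + 16·(4/32) + 25·(2/32) + 25·(5/32) + 36·(4/32) + 36·(2/32) = 547/32.
E[R^2 | S ∈ {0, 7}] = (547/32) / (25/32) = 547/25.

547/25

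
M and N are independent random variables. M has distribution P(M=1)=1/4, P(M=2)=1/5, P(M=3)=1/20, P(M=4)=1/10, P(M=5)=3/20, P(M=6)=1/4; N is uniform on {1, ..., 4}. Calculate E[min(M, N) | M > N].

P(M > N) = 11/20.
Summing min(M,N)·P(x,y) over outcomes with M > N gives 99/80.
E[min(M, N) | M > N] = (99/80) / (11/20) = 9/4.

9/4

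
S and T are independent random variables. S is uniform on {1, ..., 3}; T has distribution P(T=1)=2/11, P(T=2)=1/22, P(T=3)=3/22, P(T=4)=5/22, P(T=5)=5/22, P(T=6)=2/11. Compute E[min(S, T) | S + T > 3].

P(S + T > 3) = 19/22.
Summing min(S,T)·P(x,y) over outcomes with S + T > 3 gives 5/3.
E[min(S, T) | S + T > 3] = (5/3) / (19/22) = 110/57.

110/57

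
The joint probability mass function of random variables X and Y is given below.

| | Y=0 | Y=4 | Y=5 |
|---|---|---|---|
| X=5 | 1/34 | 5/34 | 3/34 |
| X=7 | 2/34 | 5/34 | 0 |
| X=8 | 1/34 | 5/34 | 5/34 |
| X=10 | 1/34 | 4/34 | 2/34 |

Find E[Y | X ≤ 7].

55/16

P(X ≤ 7) = 8/17.
Σ Y·P over the event = 0·(1/34) + 4·(5/34) + 5·(3/34) + 0·(2/34) + 4·(5/34) = 55/34.
E[Y | X ≤ 7] = (55/34) / (8/17) = 55/16.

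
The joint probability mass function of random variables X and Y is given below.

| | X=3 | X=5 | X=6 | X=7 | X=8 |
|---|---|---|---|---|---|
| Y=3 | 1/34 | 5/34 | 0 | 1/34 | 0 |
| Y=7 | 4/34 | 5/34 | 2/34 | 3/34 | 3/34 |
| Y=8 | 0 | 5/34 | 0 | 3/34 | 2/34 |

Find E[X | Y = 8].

P(Y = 8) = 5/17.
Σ X·P over the event = 5·(5/34) + 7·(3/34) + 8·(2/34) = 31/17.
E[X | Y = 8] = (31/17) / (5/17) = 31/5.

31/5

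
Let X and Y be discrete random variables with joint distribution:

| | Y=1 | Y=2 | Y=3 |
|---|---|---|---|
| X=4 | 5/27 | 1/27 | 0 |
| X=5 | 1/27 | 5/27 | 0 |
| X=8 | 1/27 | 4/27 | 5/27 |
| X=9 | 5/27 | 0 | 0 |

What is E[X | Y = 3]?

P(Y = 3) = 5/27.
Summing X·P(X=x,Y=y) over the conditioning event gives 40/27.
E[X | Y = 3] = (40/27) / (5/27) = 8.

8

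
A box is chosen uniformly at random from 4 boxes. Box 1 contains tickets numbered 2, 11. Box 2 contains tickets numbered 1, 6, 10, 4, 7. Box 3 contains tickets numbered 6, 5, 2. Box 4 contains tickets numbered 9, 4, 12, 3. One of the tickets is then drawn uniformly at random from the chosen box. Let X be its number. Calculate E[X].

E[X | box 1] = (2+11)/2 = 13/2.
E[X | box 2] = (1+6+10+4+7)/5 = 28/5.
E[X | box 3] = (6+5+2)/3 = 13/3.
E[X | box 4] = (9+4+12+3)/4 = 7.
By the law of total expectation,
E[X] = (1/4)·(13/2) + (1/4)·(28/5) + (1/4)·(13/3) + (1/4)·(7) = 703/120.

703/120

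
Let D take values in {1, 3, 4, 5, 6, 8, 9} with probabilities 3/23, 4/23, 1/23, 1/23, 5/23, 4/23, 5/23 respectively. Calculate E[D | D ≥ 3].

P(D ≥ 3) = 20/23.
Σ over the event: 3·4/23 + 4·1/23 + 5·1/23 + 6·5/23 + 8·4/23 + 9·5/23 = 128/23.
E[D | D ≥ 3] = (128/23) / (20/23) = 32/5.

32/5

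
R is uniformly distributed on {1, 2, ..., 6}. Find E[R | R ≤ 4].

5/2

Given R ≤ 4, R is equally likely to be any of {1, 2, 3, 4}.
E[R | R ≤ 4] = (1 + 2 + 3 + 4) / 4 = 5/2.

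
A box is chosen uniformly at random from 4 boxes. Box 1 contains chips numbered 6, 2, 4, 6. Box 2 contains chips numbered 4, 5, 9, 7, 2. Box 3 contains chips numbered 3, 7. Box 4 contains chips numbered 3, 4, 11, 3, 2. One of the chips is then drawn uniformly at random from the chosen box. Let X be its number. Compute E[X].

39/8

E[X | box 1] = (6+2+4+6)/4 = 9/2.
E[X | box 2] = (4+5+9+7+2)/5 = 27/5.
E[X | box 3] = (3+7)/2 = 5.
E[X | box 4] = (3+4+11+3+2)/5 = 23/5.
By the law of total expectation,
E[X] = (1/4)·(9/2) + (1/4)·(27/5) + (1/4)·(5) + (1/4)·(23/5) = 39/8.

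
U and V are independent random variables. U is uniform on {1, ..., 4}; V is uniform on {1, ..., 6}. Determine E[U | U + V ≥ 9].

11/3

Outcomes with U + V ≥ 9: (3,6), (4,5), (4,6), each with probability 1/24.
E[U | U + V ≥ 9] = (3 + 4 + 4) / 3 = 11/3.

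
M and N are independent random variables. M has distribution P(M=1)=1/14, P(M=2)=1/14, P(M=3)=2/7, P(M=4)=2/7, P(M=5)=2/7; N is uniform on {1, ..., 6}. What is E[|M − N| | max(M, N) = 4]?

3/2

P(max(M, N) = 4) = 11/42.
Summing |M−N|·P(x,y) over outcomes with max(M, N) = 4 gives 11/28.
E[|M − N| | max(M, N) = 4] = (11/28) / (11/42) = 3/2.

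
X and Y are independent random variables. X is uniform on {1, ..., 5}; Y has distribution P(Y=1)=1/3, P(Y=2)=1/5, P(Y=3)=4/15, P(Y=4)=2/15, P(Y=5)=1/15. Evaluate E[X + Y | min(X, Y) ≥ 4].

53/6

P(min(X, Y) ≥ 4) = 2/25.
Summing (X+Y)·P(x,y) over outcomes with min(X, Y) ≥ 4 gives 53/75.
E[X + Y | min(X, Y) ≥ 4] = (53/75) / (2/25) = 53/6.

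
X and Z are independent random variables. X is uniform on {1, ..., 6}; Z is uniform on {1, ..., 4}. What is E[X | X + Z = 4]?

2

Outcomes with X + Z = 4: (1,3), (2,2), (3,1), each with probability 1/24.
E[X | X + Z = 4] = (1 + 2 + 3) / 3 = 2.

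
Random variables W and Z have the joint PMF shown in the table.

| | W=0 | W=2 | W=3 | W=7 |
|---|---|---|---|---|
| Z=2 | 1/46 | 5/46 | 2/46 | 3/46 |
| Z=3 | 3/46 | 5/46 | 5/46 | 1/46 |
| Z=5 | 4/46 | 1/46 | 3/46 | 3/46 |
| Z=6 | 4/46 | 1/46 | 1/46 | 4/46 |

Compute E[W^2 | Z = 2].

P(Z = 2) = 11/46.
Σ W^2·P over the event = 0·(1/46) + 4·(5/46) + 9·(2/46) + 49·(3/46) = 185/46.
E[W^2 | Z = 2] = (185/46) / (11/46) = 185/11.

185/11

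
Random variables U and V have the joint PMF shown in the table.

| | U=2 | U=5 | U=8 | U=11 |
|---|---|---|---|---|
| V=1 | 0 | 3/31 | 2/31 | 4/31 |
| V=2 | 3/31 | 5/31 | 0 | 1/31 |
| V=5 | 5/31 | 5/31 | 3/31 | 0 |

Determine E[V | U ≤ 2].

P(U ≤ 2) = 8/31.
Σ V·P over the event = 2·(3/31) + 5·(5/31) = 1.
E[V | U ≤ 2] = (1) / (8/31) = 31/8.

31/8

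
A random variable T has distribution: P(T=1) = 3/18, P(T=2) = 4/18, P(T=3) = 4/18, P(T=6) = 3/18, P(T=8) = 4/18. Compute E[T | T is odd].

15/7

P(T is odd) = 7/18.
Σ over the event: 1·1/6 + 3·2/9 = 5/6.
E[T | T is odd] = (5/6) / (7/18) = 15/7.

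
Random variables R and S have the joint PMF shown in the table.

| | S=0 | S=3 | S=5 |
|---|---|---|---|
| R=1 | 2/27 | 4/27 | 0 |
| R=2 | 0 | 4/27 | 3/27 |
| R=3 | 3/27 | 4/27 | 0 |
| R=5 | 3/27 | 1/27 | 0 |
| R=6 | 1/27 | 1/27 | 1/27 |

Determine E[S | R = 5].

3/4

P(R = 5) = 4/27.
Σ S·P over the event = 0·(3/27) + 3·(1/27) = 1/9.
E[S | R = 5] = (1/9) / (4/27) = 3/4.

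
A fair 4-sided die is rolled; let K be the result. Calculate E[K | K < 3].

Given K < 3, K is equally likely to be any of {1, 2}.
E[K | K < 3] = (1 + 2) / 2 = 3/2.

3/2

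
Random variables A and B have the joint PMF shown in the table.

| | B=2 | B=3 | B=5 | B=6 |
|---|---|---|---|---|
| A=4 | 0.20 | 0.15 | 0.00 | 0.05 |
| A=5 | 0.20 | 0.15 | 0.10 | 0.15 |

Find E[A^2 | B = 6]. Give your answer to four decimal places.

P(B = 6) = 0.20.
Summing A^2·P(A=x,B=y) over the conditioning event gives 4.55.
E[A^2 | B = 6] = (4.55) / (0.20) = 22.7500.

22.7500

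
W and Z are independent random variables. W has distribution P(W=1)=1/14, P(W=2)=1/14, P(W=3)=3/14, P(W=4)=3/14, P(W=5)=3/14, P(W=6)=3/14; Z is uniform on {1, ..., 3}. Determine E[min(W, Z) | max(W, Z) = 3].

P(max(W, Z) = 3) = 11/42.
Summing min(W,Z)·P(x,y) over outcomes with max(W, Z) = 3 gives 1/2.
E[min(W, Z) | max(W, Z) = 3] = (1/2) / (11/42) = 21/11.

21/11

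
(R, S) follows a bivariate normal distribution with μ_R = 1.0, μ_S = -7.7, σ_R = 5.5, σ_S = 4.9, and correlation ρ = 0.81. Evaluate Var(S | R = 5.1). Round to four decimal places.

The conditional variance in a bivariate normal is σ_S²(1 − ρ²), independent of x.
Var(S | R=5.1) = (4.9)²·(1 − (0.81)²) = 24.01·0.3439 = 8.2570.

8.2570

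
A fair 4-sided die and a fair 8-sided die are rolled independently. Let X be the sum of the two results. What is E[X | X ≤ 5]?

P(X ≤ 5) = 5/16.
Σ over the event: 2·1/32 + 3·1/16 + 4·3/32 + 5·1/8 = 5/4.
E[X | X ≤ 5] = (5/4) / (5/16) = 4.

4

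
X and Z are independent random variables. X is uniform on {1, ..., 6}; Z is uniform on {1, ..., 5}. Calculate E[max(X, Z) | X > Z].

14/3

P(X > Z) = 1/2.
Summing max(X,Z)·P(x,y) over outcomes with X > Z gives 7/3.
E[max(X, Z) | X > Z] = (7/3) / (1/2) = 14/3.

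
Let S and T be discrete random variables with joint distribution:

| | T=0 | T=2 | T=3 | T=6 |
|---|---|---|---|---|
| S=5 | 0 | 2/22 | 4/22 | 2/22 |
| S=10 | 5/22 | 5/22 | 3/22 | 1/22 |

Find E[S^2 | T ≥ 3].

P(T ≥ 3) = 5/11.
Σ S^2·P over the event = 25·(4/22) + 25·(2/22) + 100·(3/22) + 100·(1/22) = 25.
E[S^2 | T ≥ 3] = (25) / (5/11) = 55.

55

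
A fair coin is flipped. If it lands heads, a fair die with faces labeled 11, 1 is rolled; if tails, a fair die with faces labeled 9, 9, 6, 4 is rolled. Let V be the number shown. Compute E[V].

E[V | heads] = (11+1)/2 = 6.
E[V | tails] = (9+9+6+4)/4 = 7.
By the law of total expectation,
E[V] = (1/2)·(6) + (1/2)·(7) = 13/2.

13/2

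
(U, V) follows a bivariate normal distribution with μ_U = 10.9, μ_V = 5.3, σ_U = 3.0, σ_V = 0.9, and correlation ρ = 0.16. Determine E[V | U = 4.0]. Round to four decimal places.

4.9688

E[V | U=x] = μ_V + ρ(σ_V/σ_U)(x − μ_U) for jointly normal variables.
E[V | U=4.0] = 5.3 + (0.16)·(0.9/3.0)·(4.0 − (10.9)) = 5.3 + (0.048)·(-6.9) = 4.9688.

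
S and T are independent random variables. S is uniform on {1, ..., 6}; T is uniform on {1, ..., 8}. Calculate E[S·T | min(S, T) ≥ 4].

30

P(min(S, T) ≥ 4) = 5/16.
Summing ST·P(x,y) over outcomes with min(S, T) ≥ 4 gives 75/8.
E[S·T | min(S, T) ≥ 4] = (75/8) / (5/16) = 30.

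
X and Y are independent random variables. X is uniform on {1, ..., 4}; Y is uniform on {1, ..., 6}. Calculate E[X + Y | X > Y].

Outcomes with X > Y: (2,1), (3,1), (3,2), (4,1), (4,2), (4,3), each with probability 1/24.
E[X + Y | X > Y] = (3 + 4 + 5 + 5 + 6 + 7) / 6 = 5.

5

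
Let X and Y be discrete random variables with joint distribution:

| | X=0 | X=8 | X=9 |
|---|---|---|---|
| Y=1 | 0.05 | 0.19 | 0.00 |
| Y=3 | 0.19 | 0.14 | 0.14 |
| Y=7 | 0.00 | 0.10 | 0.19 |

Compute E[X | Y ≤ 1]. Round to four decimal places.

P(Y ≤ 1) = 0.24.
Summing X·P(X=x,Y=y) over the conditioning event gives 1.52.
E[X | Y ≤ 1] = (1.52) / (0.24) = 6.3333.

6.3333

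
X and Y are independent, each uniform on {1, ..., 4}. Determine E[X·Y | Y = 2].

5

P(Y = 2) = 1/4.
Summing XY·P(x,y) over outcomes with Y = 2 gives 5/4.
E[X·Y | Y = 2] = (5/4) / (1/4) = 5.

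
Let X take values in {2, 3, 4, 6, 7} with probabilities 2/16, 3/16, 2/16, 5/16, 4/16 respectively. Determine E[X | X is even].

14/3

P(X is even) = 9/16.
Σ over the event: 2·1/8 + 4·1/8 + 6·5/16 = 21/8.
E[X | X is even] = (21/8) / (9/16) = 14/3.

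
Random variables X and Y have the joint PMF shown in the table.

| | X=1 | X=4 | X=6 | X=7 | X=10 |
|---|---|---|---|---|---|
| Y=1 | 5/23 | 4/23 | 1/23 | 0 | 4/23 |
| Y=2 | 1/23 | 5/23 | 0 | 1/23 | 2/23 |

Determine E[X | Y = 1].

P(Y = 1) = 14/23.
Σ X·P over the event = 1·(5/23) + 4·(4/23) + 6·(1/23) + 10·(4/23) = 67/23.
E[X | Y = 1] = (67/23) / (14/23) = 67/14.

67/14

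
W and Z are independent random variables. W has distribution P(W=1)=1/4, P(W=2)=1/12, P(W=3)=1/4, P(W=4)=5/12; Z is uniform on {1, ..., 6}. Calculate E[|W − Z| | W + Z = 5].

P(W + Z = 5) = 1/6.
Summing |W−Z|·P(x,y) over outcomes with W + Z = 5 gives 7/18.
E[|W − Z| | W + Z = 5] = (7/18) / (1/6) = 7/3.

7/3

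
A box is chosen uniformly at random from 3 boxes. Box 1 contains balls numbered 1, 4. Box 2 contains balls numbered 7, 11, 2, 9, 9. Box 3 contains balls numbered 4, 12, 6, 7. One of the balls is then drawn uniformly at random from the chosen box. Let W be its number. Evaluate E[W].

347/60

E[W | box 1] = (1+4)/2 = 5/2.
E[W | box 2] = (7+11+2+9+9)/5 = 38/5.
E[W | box 3] = (4+12+6+7)/4 = 29/4.
E[W] = (1/3)·(5/2) + (1/3)·(38/5) + (1/3)·(29/4) = 347/60.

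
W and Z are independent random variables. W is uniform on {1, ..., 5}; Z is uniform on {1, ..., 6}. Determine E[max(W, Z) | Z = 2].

Outcomes with Z = 2: (1,2), (2,2), (3,2), (4,2), (5,2), each with probability 1/30.
E[max(W, Z) | Z = 2] = (2 + 2 + 3 + 4 + 5) / 5 = 16/5.

16/5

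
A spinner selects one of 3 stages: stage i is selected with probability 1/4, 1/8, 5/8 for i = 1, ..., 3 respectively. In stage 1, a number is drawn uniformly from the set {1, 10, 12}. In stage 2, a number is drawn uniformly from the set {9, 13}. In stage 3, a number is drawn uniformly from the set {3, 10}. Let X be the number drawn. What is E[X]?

E[X | stage 1] = (1+10+12)/3 = 23/3.
E[X | stage 2] = (9+13)/2 = 11.
E[X | stage 3] = (3+10)/2 = 13/2.
E[X] = (1/4)·(23/3) + (1/8)·(11) + (5/8)·(13/2) = 353/48.

353/48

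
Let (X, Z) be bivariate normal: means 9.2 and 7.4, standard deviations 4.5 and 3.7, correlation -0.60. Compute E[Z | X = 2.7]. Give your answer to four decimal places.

E[Z | X=x] = μ_Z + ρ(σ_Z/σ_X)(x − μ_X) for jointly normal variables.
E[Z | X=2.7] = 7.4 + (-0.60)·(3.7/4.5)·(2.7 − (9.2)) = 7.4 + (-0.493333)·(-6.5) = 10.6067.

10.6067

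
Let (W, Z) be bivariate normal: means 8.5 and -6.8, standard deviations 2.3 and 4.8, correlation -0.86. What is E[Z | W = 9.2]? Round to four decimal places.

-8.0563

The regression of Z on W has slope ρ·σ_Z/σ_W and passes through (μ_W, μ_Z).
E[Z | W=9.2] = -6.8 + (-0.86)·(4.8/2.3)·(9.2 − (8.5)) = -6.8 + (-1.79478)·(0.7) = -8.0563.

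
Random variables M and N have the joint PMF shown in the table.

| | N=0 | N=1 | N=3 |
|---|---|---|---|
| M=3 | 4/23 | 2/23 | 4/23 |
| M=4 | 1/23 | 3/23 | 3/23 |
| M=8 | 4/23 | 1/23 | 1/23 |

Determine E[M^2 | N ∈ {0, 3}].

456/17

P(N ∈ {0, 3}) = 17/23.
Σ M^2·P over the event = 9·(4/23) + 9·(4/23) + 16·(1/23) + 16·(3/23) + 64·(4/23) + 64·(1/23) = 456/23.
E[M^2 | N ∈ {0, 3}] = (456/23) / (17/23) = 456/17.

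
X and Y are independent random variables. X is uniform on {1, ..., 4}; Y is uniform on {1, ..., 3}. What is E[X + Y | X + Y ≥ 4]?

46/9

Outcomes with X + Y ≥ 4: (1,3), (2,2), (2,3), (3,1), (3,2), (3,3), (4,1), (4,2), (4,3), each with probability 1/12.
E[X + Y | X + Y ≥ 4] = (4 + 4 + 5 + 4 + 5 + 6 + 5 + 6 + 7) / 9 = 46/9.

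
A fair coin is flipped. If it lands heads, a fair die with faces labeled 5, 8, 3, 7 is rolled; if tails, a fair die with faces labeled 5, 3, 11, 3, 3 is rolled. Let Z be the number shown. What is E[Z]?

43/8

E[Z | heads] = (5+8+3+7)/4 = 23/4.
E[Z | tails] = (5+3+11+3+3)/5 = 5.
By the law of total expectation,
E[Z] = (1/2)·(23/4) + (1/2)·(5) = 43/8.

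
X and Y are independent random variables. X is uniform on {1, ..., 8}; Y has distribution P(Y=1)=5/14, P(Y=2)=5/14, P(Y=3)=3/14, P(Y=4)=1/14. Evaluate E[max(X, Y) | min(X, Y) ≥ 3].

P(min(X, Y) ≥ 3) = 3/14.
Summing max(X,Y)·P(x,y) over outcomes with min(X, Y) ≥ 3 gives 19/16.
E[max(X, Y) | min(X, Y) ≥ 3] = (19/16) / (3/14) = 133/24.

133/24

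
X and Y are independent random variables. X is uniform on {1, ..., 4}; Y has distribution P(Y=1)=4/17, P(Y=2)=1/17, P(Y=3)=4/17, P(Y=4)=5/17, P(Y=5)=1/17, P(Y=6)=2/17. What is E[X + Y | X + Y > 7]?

P(X + Y > 7) = 13/68.
Summing (X+Y)·P(x,y) over outcomes with X + Y > 7 gives 111/68.
E[X + Y | X + Y > 7] = (111/68) / (13/68) = 111/13.

111/13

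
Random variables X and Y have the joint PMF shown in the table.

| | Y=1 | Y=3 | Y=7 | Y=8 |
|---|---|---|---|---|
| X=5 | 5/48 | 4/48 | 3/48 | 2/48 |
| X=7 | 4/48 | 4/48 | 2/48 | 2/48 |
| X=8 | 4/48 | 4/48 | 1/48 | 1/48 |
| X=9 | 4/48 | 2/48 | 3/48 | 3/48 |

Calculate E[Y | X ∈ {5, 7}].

P(X ∈ {5, 7}) = 13/24.
Σ Y·P over the event = 1·(5/48) + 3·(4/48) + 7·(3/48) + 8·(2/48) + 1·(4/48) + 3·(4/48) + 7·(2/48) + 8·(2/48) = 25/12.
E[Y | X ∈ {5, 7}] = (25/12) / (13/24) = 50/13.

50/13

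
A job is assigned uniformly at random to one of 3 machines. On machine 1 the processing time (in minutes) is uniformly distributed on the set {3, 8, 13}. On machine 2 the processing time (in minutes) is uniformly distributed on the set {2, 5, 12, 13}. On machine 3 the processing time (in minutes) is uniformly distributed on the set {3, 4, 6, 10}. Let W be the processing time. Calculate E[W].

E[W | machine 1] = (3+8+13)/3 = 8.
E[W | machine 2] = (2+5+12+13)/4 = 8.
E[W | machine 3] = (3+4+6+10)/4 = 23/4.
By the law of total expectation,
E[W] = (1/3)·(8) + (1/3)·(8) + (1/3)·(23/4) = 29/4.

29/4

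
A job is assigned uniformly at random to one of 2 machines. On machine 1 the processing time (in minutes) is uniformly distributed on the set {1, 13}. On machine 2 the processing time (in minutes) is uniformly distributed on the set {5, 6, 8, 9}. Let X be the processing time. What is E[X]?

7

E[X | machine 1] = (1+13)/2 = 7.
E[X | machine 2] = (5+6+8+9)/4 = 7.
E[X] = (1/2)·(7) + (1/2)·(7) = 7.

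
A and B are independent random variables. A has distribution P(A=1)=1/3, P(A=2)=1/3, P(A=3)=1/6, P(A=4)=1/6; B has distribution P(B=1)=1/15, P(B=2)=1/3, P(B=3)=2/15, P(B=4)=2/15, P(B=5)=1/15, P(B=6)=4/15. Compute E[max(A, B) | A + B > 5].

240/47

P(A + B > 5) = 47/90.
Summing max(A,B)·P(x,y) over outcomes with A + B > 5 gives 8/3.
E[max(A, B) | A + B > 5] = (8/3) / (47/90) = 240/47.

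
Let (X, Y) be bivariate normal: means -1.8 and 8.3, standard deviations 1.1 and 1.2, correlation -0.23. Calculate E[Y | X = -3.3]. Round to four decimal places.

The regression of Y on X has slope ρ·σ_Y/σ_X and passes through (μ_X, μ_Y).
E[Y | X=-3.3] = 8.3 + (-0.23)·(1.2/1.1)·(-3.3 − (-1.8)) = 8.3 + (-0.25091)·(-1.5) = 8.6764.

8.6764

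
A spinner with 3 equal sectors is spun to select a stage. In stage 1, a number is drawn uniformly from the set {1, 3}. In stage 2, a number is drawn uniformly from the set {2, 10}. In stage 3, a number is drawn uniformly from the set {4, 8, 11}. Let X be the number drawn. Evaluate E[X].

47/9

E[X | stage 1] = (1+3)/2 = 2.
E[X | stage 2] = (2+10)/2 = 6.
E[X | stage 3] = (4+8+11)/3 = 23/3.
By the law of total expectation,
E[X] = (1/3)·(2) + (1/3)·(6) + (1/3)·(23/3) = 47/9.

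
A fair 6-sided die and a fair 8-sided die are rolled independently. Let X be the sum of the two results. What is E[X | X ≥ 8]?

272/27

P(X ≥ 8) = 9/16.
Σ over the event: 8·1/8 + 9·1/8 + 10·5/48 + 11·1/12 + 12·1/16 + 13·1/24 + 14·1/48 = 17/3.
E[X | X ≥ 8] = (17/3) / (9/16) = 272/27.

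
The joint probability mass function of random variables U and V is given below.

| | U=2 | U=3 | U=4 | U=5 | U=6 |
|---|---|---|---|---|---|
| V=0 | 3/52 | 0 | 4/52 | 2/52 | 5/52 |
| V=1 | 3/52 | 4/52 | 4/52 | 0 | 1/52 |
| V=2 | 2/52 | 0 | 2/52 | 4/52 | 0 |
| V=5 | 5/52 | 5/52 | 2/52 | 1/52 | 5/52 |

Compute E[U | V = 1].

P(V = 1) = 3/13.
Σ U·P over the event = 2·(3/52) + 3·(4/52) + 4·(4/52) + 6·(1/52) = 10/13.
E[U | V = 1] = (10/13) / (3/13) = 10/3.

10/3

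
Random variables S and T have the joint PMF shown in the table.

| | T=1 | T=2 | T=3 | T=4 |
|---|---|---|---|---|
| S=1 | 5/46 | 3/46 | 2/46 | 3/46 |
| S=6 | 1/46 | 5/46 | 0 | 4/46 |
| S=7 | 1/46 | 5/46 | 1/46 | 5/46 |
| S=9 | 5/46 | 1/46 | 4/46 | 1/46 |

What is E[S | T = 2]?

P(T = 2) = 7/23.
Σ S·P over the event = 1·(3/46) + 6·(5/46) + 7·(5/46) + 9·(1/46) = 77/46.
E[S | T = 2] = (77/46) / (7/23) = 11/2.

11/2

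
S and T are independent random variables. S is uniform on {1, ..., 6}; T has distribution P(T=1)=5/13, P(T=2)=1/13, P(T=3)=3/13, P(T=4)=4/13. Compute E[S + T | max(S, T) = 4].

156/25

P(max(S, T) = 4) = 25/78.
Summing (S+T)·P(x,y) over outcomes with max(S, T) = 4 gives 2.
E[S + T | max(S, T) = 4] = (2) / (25/78) = 156/25.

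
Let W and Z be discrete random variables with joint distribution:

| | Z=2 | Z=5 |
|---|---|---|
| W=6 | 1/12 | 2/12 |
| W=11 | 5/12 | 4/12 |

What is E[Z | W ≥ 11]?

10/3

P(W ≥ 11) = 3/4.
Σ Z·P over the event = 2·(5/12) + 5·(4/12) = 5/2.
E[Z | W ≥ 11] = (5/2) / (3/4) = 10/3.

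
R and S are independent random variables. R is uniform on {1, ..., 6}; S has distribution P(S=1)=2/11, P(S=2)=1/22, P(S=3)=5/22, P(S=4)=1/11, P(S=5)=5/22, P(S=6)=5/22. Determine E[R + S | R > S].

P(R > S) = 4/11.
Summing (R+S)·P(x,y) over outcomes with R > S gives 113/44.
E[R + S | R > S] = (113/44) / (4/11) = 113/16.

113/16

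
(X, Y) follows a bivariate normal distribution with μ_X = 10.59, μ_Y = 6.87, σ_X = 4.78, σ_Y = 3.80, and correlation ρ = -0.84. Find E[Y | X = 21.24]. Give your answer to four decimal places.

E[Y | X=x] = μ_Y + ρ(σ_Y/σ_X)(x − μ_X) for jointly normal variables.
E[Y | X=21.24] = 6.87 + (-0.84)·(3.80/4.78)·(21.24 − (10.59)) = 6.87 + (-0.66778)·(10.65) = -0.2419.

-0.2419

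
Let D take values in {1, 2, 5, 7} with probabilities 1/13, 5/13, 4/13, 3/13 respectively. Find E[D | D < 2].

1

P(D < 2) = 1/13.
Σ over the event: 1·1/13 = 1/13.
E[D | D < 2] = (1/13) / (1/13) = 1.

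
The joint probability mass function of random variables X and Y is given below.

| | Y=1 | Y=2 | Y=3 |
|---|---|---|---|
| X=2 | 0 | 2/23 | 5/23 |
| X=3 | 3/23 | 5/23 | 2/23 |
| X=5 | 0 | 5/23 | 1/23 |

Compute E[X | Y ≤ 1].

P(Y ≤ 1) = 3/23.
Σ X·P over the event = 3·(3/23) = 9/23.
E[X | Y ≤ 1] = (9/23) / (3/23) = 3.

3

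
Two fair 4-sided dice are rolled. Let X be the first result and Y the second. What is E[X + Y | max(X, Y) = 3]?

Outcomes with max(X, Y) = 3: (1,3), (2,3), (3,1), (3,2), (3,3), each with probability 1/16.
E[X + Y | max(X, Y) = 3] = (4 + 5 + 4 + 5 + 6) / 5 = 24/5.

24/5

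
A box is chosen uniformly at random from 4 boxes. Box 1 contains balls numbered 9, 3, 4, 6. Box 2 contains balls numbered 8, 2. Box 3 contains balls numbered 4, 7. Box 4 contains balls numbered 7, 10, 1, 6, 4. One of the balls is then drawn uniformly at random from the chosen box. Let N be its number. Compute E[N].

27/5

E[N | box 1] = (9+3+4+6)/4 = 11/2.
E[N | box 2] = (8+2)/2 = 5.
E[N | box 3] = (4+7)/2 = 11/2.
E[N | box 4] = (7+10+1+6+4)/5 = 28/5.
E[N] = (1/4)·(11/2) + (1/4)·(5) + (1/4)·(11/2) + (1/4)·(28/5) = 27/5.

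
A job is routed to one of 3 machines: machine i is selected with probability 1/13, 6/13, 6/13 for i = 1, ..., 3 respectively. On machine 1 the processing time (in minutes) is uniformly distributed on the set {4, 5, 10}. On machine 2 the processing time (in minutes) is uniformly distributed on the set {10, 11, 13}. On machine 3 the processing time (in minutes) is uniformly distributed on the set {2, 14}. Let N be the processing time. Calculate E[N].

E[N | machine 1] = (4+5+10)/3 = 19/3.
E[N | machine 2] = (10+11+13)/3 = 34/3.
E[N | machine 3] = (2+14)/2 = 8.
By the law of total expectation,
E[N] = (1/13)·(19/3) + (6/13)·(34/3) + (6/13)·(8) = 367/39.

367/39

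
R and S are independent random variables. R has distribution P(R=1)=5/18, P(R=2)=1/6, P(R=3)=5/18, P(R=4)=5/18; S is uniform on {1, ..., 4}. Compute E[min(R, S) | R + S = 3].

P(R + S = 3) = 1/9.
Summing min(R,S)·P(x,y) over outcomes with R + S = 3 gives 1/9.
E[min(R, S) | R + S = 3] = (1/9) / (1/9) = 1.

1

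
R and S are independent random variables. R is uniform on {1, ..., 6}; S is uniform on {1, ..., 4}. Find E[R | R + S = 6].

7/2

P(R + S = 6) = 1/6.
Summing R·P(x,y) over outcomes with R + S = 6 gives 7/12.
E[R | R + S = 6] = (7/12) / (1/6) = 7/2.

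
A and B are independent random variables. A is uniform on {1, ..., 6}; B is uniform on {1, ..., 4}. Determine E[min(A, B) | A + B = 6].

Outcomes with A + B = 6: (2,4), (3,3), (4,2), (5,1), each with probability 1/24.
E[min(A, B) | A + B = 6] = (2 + 3 + 2 + 1) / 4 = 2.

2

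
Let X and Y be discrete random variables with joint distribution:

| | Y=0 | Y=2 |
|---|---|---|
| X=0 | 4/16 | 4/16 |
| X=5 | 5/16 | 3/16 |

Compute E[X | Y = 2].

P(Y = 2) = 7/16.
Summing X·P(X=x,Y=y) over the conditioning event gives 15/16.
E[X | Y = 2] = (15/16) / (7/16) = 15/7.

15/7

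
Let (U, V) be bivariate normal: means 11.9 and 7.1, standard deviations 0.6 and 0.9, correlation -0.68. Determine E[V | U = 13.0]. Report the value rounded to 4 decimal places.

E[V | U=x] = μ_V + ρ(σ_V/σ_U)(x − μ_U) for jointly normal variables.
E[V | U=13.0] = 7.1 + (-0.68)·(0.9/0.6)·(13.0 − (11.9)) = 7.1 + (-1.02)·(1.1) = 5.9780.

5.9780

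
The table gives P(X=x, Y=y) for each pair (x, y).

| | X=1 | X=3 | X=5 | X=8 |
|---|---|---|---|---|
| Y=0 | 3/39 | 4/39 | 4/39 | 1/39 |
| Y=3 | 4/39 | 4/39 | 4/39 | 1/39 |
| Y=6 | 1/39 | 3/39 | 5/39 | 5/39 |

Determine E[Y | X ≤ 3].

48/19

P(X ≤ 3) = 19/39.
Σ Y·P over the event = 0·(3/39) + 3·(4/39) + 6·(1/39) + 0·(4/39) + 3·(4/39) + 6·(3/39) = 16/13.
E[Y | X ≤ 3] = (16/13) / (19/39) = 48/19.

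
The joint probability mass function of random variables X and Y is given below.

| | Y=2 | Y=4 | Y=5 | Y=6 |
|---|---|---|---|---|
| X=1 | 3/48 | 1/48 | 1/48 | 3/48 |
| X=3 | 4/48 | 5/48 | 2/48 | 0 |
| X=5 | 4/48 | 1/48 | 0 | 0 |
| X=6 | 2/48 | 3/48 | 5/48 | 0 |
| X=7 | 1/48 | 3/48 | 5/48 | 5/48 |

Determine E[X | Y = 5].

P(Y = 5) = 13/48.
Σ X·P over the event = 1·(1/48) + 3·(2/48) + 6·(5/48) + 7·(5/48) = 3/2.
E[X | Y = 5] = (3/2) / (13/48) = 72/13.

72/13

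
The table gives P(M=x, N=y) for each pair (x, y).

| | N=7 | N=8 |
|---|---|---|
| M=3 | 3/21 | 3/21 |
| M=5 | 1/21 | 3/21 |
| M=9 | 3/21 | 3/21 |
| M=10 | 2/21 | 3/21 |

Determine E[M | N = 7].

61/9

P(N = 7) = 3/7.
Σ M·P over the event = 3·(3/21) + 5·(1/21) + 9·(3/21) + 10·(2/21) = 61/21.
E[M | N = 7] = (61/21) / (3/7) = 61/9.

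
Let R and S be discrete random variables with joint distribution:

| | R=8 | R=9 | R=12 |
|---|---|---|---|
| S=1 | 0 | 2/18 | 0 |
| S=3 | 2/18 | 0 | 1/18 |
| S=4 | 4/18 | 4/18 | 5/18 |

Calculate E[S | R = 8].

P(R = 8) = 1/3.
Σ S·P over the event = 3·(2/18) + 4·(4/18) = 11/9.
E[S | R = 8] = (11/9) / (1/3) = 11/3.

11/3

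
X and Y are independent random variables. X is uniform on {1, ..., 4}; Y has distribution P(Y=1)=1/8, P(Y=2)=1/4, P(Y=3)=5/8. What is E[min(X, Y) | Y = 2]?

7/4

P(Y = 2) = 1/4.
Summing min(X,Y)·P(x,y) over outcomes with Y = 2 gives 7/16.
E[min(X, Y) | Y = 2] = (7/16) / (1/4) = 7/4.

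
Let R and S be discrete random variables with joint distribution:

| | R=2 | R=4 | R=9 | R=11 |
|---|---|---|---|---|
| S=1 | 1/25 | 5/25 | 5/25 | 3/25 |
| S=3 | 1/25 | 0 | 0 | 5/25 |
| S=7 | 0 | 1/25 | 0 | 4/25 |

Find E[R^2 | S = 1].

P(S = 1) = 14/25.
Σ R^2·P over the event = 4·(1/25) + 16·(5/25) + 81·(5/25) + 121·(3/25) = 852/25.
E[R^2 | S = 1] = (852/25) / (14/25) = 426/7.

426/7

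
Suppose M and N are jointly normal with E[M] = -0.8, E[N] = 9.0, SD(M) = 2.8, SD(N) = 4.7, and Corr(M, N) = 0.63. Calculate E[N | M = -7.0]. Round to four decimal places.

2.4435

For a bivariate normal, E[N | M=x] = μ_N + ρ·(σ_N/σ_M)·(x − μ_M).
E[N | M=-7.0] = 9.0 + (0.63)·(4.7/2.8)·(-7.0 − (-0.8)) = 9.0 + (1.0575)·(-6.2) = 2.4435.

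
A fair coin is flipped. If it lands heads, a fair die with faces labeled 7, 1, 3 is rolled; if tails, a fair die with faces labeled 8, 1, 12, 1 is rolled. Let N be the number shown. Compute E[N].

55/12

E[N | heads] = (7+1+3)/3 = 11/3.
E[N | tails] = (8+1+12+1)/4 = 11/2.
E[N] = (1/2)·(11/3) + (1/2)·(11/2) = 55/12.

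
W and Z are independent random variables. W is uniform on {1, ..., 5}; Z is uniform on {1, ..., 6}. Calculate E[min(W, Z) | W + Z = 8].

3

Outcomes with W + Z = 8: (2,6), (3,5), (4,4), (5,3), each with probability 1/30.
E[min(W, Z) | W + Z = 8] = (2 + 3 + 4 + 3) / 4 = 3.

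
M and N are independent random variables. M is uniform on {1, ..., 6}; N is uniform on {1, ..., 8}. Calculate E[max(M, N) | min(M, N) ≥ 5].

P(min(M, N) ≥ 5) = 1/6.
Summing max(M,N)·P(x,y) over outcomes with min(M, N) ≥ 5 gives 53/48.
E[max(M, N) | min(M, N) ≥ 5] = (53/48) / (1/6) = 53/8.

53/8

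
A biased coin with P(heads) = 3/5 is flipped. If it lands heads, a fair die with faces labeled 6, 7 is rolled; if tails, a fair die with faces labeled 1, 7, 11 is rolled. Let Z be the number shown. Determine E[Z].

E[Z | heads] = (6+7)/2 = 13/2.
E[Z | tails] = (1+7+11)/3 = 19/3.
E[Z] = (3/5)·(13/2) + (2/5)·(19/3) = 193/30.

193/30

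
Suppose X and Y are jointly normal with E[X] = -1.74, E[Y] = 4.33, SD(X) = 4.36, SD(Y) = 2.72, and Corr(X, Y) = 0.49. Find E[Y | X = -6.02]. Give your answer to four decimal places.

3.0217

For a bivariate normal, E[Y | X=x] = μ_Y + ρ·(σ_Y/σ_X)·(x − μ_X).
E[Y | X=-6.02] = 4.33 + (0.49)·(2.72/4.36)·(-6.02 − (-1.74)) = 4.33 + (0.305688)·(-4.28) = 3.0217.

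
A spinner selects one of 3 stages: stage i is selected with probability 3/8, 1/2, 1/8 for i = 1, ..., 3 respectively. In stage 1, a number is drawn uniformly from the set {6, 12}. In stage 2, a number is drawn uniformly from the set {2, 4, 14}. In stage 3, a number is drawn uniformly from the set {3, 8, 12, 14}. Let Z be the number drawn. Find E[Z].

755/96

E[Z | stage 1] = (6+12)/2 = 9.
E[Z | stage 2] = (2+4+14)/3 = 20/3.
E[Z | stage 3] = (3+8+12+14)/4 = 37/4.
E[Z] = (3/8)·(9) + (1/2)·(20/3) + (1/8)·(37/4) = 755/96.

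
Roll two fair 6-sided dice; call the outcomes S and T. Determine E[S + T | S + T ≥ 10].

P(S + T ≥ 10) = 1/6.
Summing (S+T)·P(x,y) over outcomes with S + T ≥ 10 gives 16/9.
E[S + T | S + T ≥ 10] = (16/9) / (1/6) = 32/3.

32/3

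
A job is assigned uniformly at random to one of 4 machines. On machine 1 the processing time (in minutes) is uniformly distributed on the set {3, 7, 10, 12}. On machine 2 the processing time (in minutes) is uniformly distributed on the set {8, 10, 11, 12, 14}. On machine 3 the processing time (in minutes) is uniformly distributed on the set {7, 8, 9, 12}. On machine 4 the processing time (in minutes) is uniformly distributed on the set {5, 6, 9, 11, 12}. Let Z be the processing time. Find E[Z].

183/20

E[Z | machine 1] = (3+7+10+12)/4 = 8.
E[Z | machine 2] = (8+10+11+12+14)/5 = 11.
E[Z | machine 3] = (7+8+9+12)/4 = 9.
E[Z | machine 4] = (5+6+9+11+12)/5 = 43/5.
E[Z] = (1/4)·(8) + (1/4)·(11) + (1/4)·(9) + (1/4)·(43/5) = 183/20.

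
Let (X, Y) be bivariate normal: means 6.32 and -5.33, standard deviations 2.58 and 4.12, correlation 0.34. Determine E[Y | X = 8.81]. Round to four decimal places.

The regression of Y on X has slope ρ·σ_Y/σ_X and passes through (μ_X, μ_Y).
E[Y | X=8.81] = -5.33 + (0.34)·(4.12/2.58)·(8.81 − (6.32)) = -5.33 + (0.54295)·(2.49) = -3.9781.

-3.9781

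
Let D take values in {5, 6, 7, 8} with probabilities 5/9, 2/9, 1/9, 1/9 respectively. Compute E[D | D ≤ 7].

P(D ≤ 7) = 8/9.
Σ over the event: 5·5/9 + 6·2/9 + 7·1/9 = 44/9.
E[D | D ≤ 7] = (44/9) / (8/9) = 11/2.

11/2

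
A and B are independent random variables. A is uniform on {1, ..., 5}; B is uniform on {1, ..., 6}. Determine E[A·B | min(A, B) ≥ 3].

18

P(min(A, B) ≥ 3) = 2/5.
Summing AB·P(x,y) over outcomes with min(A, B) ≥ 3 gives 36/5.
E[A·B | min(A, B) ≥ 3] = (36/5) / (2/5) = 18.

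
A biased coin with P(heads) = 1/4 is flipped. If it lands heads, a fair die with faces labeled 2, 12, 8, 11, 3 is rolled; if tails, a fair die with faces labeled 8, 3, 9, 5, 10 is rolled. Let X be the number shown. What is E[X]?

E[X | heads] = (2+12+8+11+3)/5 = 36/5.
E[X | tails] = (8+3+9+5+10)/5 = 7.
E[X] = (1/4)·(36/5) + (3/4)·(7) = 141/20.

141/20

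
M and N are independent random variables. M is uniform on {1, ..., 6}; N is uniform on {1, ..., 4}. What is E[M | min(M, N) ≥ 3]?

P(min(M, N) ≥ 3) = 1/3.
Summing M·P(x,y) over outcomes with min(M, N) ≥ 3 gives 3/2.
E[M | min(M, N) ≥ 3] = (3/2) / (1/3) = 9/2.

9/2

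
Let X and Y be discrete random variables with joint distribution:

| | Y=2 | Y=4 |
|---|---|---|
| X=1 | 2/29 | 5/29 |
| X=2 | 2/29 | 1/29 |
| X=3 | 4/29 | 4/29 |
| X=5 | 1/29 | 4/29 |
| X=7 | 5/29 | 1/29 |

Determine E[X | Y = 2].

P(Y = 2) = 14/29.
Σ X·P over the event = 1·(2/29) + 2·(2/29) + 3·(4/29) + 5·(1/29) + 7·(5/29) = 2.
E[X | Y = 2] = (2) / (14/29) = 29/7.

29/7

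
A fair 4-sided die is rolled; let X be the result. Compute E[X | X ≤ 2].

3/2

Given X ≤ 2, X is equally likely to be any of {1, 2}.
E[X | X ≤ 2] = (1 + 2) / 2 = 3/2.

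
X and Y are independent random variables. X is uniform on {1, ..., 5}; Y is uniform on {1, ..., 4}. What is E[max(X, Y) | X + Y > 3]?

P(X + Y > 3) = 17/20.
Summing max(X,Y)·P(x,y) over outcomes with X + Y > 3 gives 13/4.
E[max(X, Y) | X + Y > 3] = (13/4) / (17/20) = 65/17.

65/17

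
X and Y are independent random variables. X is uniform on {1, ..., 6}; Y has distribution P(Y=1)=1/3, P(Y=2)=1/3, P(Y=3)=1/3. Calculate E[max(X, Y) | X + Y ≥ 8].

P(X + Y ≥ 8) = 1/6.
Summing max(X,Y)·P(x,y) over outcomes with X + Y ≥ 8 gives 17/18.
E[max(X, Y) | X + Y ≥ 8] = (17/18) / (1/6) = 17/3.

17/3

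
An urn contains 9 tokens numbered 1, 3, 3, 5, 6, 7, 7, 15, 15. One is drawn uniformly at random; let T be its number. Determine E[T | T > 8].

P(T > 8) = 2/9.
Σ over the event: 15·2/9 = 10/3.
E[T | T > 8] = (10/3) / (2/9) = 15.

15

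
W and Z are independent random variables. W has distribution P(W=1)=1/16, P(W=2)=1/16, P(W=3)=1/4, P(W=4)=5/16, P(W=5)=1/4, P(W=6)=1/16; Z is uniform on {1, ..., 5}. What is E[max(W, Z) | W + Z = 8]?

33/7

P(W + Z = 8) = 7/40.
Summing max(W,Z)·P(x,y) over outcomes with W + Z = 8 gives 33/40.
E[max(W, Z) | W + Z = 8] = (33/40) / (7/40) = 33/7.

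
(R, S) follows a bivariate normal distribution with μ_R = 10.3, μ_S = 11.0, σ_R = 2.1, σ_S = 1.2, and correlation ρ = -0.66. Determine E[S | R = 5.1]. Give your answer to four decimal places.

For a bivariate normal, E[S | R=x] = μ_S + ρ·(σ_S/σ_R)·(x − μ_R).
E[S | R=5.1] = 11.0 + (-0.66)·(1.2/2.1)·(5.1 − (10.3)) = 11.0 + (-0.37714)·(-5.2) = 12.9611.

12.9611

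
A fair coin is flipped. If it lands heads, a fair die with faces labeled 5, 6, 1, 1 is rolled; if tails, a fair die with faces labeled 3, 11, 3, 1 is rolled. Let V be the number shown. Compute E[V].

E[V | heads] = (5+6+1+1)/4 = 13/4.
E[V | tails] = (3+11+3+1)/4 = 9/2.
E[V] = (1/2)·(13/4) + (1/2)·(9/2) = 31/8.

31/8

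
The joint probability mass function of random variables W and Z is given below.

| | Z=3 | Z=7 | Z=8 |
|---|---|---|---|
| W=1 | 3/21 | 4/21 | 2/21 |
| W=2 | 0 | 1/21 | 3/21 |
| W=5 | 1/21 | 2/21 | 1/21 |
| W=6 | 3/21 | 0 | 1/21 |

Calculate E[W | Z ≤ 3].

P(Z ≤ 3) = 1/3.
Σ W·P over the event = 1·(3/21) + 5·(1/21) + 6·(3/21) = 26/21.
E[W | Z ≤ 3] = (26/21) / (1/3) = 26/7.

26/7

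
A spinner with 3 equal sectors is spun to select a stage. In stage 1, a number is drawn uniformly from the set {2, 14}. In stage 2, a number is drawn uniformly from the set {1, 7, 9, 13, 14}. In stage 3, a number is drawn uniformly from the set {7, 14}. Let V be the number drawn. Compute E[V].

91/10

E[V | stage 1] = (2+14)/2 = 8.
E[V | stage 2] = (1+7+9+13+14)/5 = 44/5.
E[V | stage 3] = (7+14)/2 = 21/2.
By the law of total expectation,
E[V] = (1/3)·(8) + (1/3)·(44/5) + (1/3)·(21/2) = 91/10.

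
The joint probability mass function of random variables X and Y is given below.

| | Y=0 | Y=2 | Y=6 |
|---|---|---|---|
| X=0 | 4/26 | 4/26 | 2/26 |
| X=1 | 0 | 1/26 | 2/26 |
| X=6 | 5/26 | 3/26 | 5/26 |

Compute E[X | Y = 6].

P(Y = 6) = 9/26.
Σ X·P over the event = 0·(2/26) + 1·(2/26) + 6·(5/26) = 16/13.
E[X | Y = 6] = (16/13) / (9/26) = 32/9.

32/9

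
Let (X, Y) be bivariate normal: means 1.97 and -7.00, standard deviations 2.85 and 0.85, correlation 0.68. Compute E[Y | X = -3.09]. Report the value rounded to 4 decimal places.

E[Y | X=x] = μ_Y + ρ(σ_Y/σ_X)(x − μ_X) for jointly normal variables.
E[Y | X=-3.09] = -7.00 + (0.68)·(0.85/2.85)·(-3.09 − (1.97)) = -7.00 + (0.20281)·(-5.06) = -8.0262.

-8.0262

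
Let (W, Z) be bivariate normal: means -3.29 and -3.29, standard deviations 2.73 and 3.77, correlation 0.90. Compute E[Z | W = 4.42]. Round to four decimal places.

6.2924

For a bivariate normal, E[Z | W=x] = μ_Z + ρ·(σ_Z/σ_W)·(x − μ_W).
E[Z | W=4.42] = -3.29 + (0.90)·(3.77/2.73)·(4.42 − (-3.29)) = -3.29 + (1.242857)·(7.71) = 6.2924.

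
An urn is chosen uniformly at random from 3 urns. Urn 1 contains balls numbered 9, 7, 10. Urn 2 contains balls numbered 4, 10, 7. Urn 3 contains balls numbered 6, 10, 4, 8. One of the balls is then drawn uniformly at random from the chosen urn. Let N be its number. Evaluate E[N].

68/9

E[N | urn 1] = (9+7+10)/3 = 26/3.
E[N | urn 2] = (4+10+7)/3 = 7.
E[N | urn 3] = (6+10+4+8)/4 = 7.
E[N] = (1/3)·(26/3) + (1/3)·(7) + (1/3)·(7) = 68/9.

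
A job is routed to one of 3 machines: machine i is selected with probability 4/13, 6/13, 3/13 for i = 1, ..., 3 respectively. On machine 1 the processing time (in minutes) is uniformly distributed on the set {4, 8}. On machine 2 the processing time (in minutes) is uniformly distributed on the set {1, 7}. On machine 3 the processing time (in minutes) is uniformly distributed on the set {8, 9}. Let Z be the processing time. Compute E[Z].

147/26

E[Z | machine 1] = (4+8)/2 = 6.
E[Z | machine 2] = (1+7)/2 = 4.
E[Z | machine 3] = (8+9)/2 = 17/2.
E[Z] = (4/13)·(6) + (6/13)·(4) + (3/13)·(17/2) = 147/26.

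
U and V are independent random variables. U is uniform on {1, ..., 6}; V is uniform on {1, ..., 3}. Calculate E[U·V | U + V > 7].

Outcomes with U + V > 7: (5,3), (6,2), (6,3), each with probability 1/18.
E[U·V | U + V > 7] = (15 + 12 + 18) / 3 = 15.

15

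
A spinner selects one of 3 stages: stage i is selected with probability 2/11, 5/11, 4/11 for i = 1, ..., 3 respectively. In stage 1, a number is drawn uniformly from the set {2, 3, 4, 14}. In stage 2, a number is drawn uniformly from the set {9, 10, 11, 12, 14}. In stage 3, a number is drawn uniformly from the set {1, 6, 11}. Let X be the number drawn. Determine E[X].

183/22

E[X | stage 1] = (2+3+4+14)/4 = 23/4.
E[X | stage 2] = (9+10+11+12+14)/5 = 56/5.
E[X | stage 3] = (1+6+11)/3 = 6.
By the law of total expectation,
E[X] = (2/11)·(23/4) + (5/11)·(56/5) + (4/11)·(6) = 183/22.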